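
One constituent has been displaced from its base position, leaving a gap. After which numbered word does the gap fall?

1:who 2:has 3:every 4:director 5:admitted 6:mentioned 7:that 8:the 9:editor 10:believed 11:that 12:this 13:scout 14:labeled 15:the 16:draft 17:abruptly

The displaced element is "who" (word 1).
It is linked across 1 clause boundary (Ø).
It functions as the subject of "mentioned", so the gap sits immediately after word 5 ("admitted").
Base order: Every director has admitted that who mentioned that the editor believed that this scout labeled the draft abruptly.

5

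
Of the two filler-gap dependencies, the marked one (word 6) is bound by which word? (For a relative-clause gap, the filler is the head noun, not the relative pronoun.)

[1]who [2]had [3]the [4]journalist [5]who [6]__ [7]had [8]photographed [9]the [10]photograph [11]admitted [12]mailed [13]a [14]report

The marked gap is inside the relative clause, the subject of "photographed".
Its filler is the head noun "journalist" (via "who"), at word 4.
(The other dependency links word 1 to a gap after word 11.)

4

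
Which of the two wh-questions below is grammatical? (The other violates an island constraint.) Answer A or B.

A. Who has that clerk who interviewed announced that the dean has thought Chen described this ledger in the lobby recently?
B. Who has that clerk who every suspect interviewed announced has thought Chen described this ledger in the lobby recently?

B

In A, the wh-phrase is extracted from inside a complex-NP island (relative clause) (introduced by "who"), which blocks movement.
In B, the extraction path crosses only that-complement boundaries, which are transparent.
So B is grammatical.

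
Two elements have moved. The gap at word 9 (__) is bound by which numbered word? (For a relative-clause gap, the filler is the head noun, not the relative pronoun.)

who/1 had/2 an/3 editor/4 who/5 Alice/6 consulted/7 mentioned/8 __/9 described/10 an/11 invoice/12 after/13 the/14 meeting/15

The marked gap is the subject of "described".
Its filler is the fronted wh-phrase "who", at word 1.
(The other dependency links word 4 to a gap after word 7.)

1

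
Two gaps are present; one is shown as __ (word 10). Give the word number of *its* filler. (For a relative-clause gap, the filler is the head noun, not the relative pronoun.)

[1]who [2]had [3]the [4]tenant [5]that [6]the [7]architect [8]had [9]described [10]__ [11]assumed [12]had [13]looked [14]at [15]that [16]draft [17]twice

4

The marked gap is inside the relative clause, the direct object of "described".
Its filler is the head noun "tenant" (via "that"), at word 4.
(The other dependency links word 1 to a gap after word 11.)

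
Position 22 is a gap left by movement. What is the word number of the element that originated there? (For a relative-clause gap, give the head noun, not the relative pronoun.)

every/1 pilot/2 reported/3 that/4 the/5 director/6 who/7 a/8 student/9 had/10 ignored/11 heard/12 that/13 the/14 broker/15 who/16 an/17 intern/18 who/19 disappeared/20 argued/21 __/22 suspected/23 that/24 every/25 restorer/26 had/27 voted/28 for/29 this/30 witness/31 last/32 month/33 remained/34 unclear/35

The gap at 22 is the subject of "suspected", inside a relative clause.
The relative pronoun is "who" (word 16); it is bound by the head noun immediately before it.
Its filler is the head noun "broker", at word 15.

15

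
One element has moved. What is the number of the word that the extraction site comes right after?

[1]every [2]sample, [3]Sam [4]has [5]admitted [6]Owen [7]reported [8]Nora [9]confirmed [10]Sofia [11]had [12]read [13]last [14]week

12

The displaced element is "every sample" (word 2).
It is linked across 3 clause boundaries (Ø → Ø → Ø).
It functions as the direct object of "read", so the gap sits immediately after word 12 ("read").
Base order: Sam has admitted Owen reported Nora confirmed Sofia had read every sample last week.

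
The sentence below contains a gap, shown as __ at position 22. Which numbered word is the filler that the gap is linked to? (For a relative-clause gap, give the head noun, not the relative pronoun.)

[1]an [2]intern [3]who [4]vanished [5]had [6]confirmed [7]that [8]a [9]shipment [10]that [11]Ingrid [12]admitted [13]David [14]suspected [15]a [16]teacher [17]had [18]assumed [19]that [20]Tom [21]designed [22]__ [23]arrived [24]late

The gap at 22 is the object of "designed", inside a relative clause.
The relative pronoun is "that" (word 10); it is bound by the head noun immediately before it.
Its filler is the head noun "shipment", at word 9.

9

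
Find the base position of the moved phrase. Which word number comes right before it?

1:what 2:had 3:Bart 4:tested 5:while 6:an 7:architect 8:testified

4

The displaced element is "what" (word 1).
It functions as the direct object of "tested", so the gap sits immediately after word 4 ("tested").
Base order: Bart had tested what while an architect testified.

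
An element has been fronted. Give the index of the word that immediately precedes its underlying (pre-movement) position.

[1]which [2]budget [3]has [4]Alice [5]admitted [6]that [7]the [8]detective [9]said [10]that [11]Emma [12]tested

The displaced element is "which budget" (word 2).
It is linked across 2 clause boundaries (that → that).
It functions as the direct object of "tested", so the gap sits immediately after word 12 ("tested").
Base order: Alice has admitted that the detective said that Emma tested which budget.

12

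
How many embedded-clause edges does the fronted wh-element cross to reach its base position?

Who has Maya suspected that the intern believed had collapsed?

"who" is extracted from the subject of "collapsed".
Boundaries crossed, outermost first: [that], [Ø] — 2 in total.

2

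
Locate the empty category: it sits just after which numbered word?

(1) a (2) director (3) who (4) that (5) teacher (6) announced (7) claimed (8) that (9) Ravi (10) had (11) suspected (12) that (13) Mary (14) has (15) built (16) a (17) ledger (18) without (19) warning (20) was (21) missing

The displaced element is "a director" (word 2).
It is linked across 1 clause boundary (Ø).
It functions as the subject of "claimed", so the gap sits immediately after word 6 ("announced").
Base order: That teacher announced that a director claimed that Ravi had suspected that Mary has built a ledger without warning.

6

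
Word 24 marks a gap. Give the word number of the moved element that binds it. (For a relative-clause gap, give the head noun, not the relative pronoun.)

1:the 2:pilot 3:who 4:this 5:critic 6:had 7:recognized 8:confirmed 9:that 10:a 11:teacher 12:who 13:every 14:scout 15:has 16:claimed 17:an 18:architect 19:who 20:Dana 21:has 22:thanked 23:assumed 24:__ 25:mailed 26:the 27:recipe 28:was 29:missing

The gap at 24 is the subject of "mailed", inside a relative clause.
The relative pronoun is "who" (word 12); it is bound by the head noun immediately before it.
Its filler is the head noun "teacher", at word 11.

11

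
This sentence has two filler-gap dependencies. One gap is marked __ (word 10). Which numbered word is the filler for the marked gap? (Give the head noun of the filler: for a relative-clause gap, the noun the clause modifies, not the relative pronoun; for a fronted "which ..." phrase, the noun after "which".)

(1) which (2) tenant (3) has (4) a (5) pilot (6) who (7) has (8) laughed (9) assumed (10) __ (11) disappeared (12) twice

2

The marked gap is the subject of "disappeared".
Its filler is the fronted wh-phrase "which tenant", at word 2.
(The other dependency links word 5 to a gap after word 6.)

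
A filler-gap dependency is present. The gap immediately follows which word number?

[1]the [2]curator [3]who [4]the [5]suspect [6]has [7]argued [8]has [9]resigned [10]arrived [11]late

7

The displaced element is "the curator" (word 2).
It is linked across 1 clause boundary (Ø).
It functions as the subject of "resigned", so the gap sits immediately after word 7 ("argued").
Base order: The suspect has argued the curator has resigned.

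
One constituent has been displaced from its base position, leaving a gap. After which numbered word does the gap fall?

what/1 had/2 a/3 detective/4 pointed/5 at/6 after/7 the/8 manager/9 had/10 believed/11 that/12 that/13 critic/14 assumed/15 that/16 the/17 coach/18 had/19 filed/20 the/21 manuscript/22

6

The displaced element is "what" (word 1).
It functions as the object of the preposition "at" of "pointed", so the gap sits immediately after word 6 ("at").
Base order: A detective had pointed at what after the manager had believed that that critic assumed that the coach had filed the manuscript.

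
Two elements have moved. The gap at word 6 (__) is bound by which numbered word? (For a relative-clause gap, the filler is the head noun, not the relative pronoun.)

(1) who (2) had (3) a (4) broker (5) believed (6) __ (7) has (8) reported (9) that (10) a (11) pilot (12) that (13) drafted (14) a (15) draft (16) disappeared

1

The marked gap is the subject of "reported".
Its filler is the fronted wh-phrase "who", at word 1.
(The other dependency links word 11 to a gap after word 12.)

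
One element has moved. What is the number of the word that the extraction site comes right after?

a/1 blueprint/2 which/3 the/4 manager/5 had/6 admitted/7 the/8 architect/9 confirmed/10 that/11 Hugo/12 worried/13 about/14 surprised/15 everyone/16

The displaced element is "a blueprint" (word 2).
It is linked across 2 clause boundaries (Ø → that).
It functions as the object of the preposition "about" of "worried", so the gap sits immediately after word 14 ("about").
Base order: The manager had admitted the architect confirmed that Hugo worried about a blueprint.

14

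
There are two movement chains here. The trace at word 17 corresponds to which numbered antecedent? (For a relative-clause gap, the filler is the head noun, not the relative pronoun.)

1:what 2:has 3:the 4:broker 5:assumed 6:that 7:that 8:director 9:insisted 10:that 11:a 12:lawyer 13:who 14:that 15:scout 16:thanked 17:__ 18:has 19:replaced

The marked gap is inside the relative clause, the direct object of "thanked".
Its filler is the head noun "lawyer" (via "who"), at word 12.
(The other dependency links word 1 to a gap after word 19.)

12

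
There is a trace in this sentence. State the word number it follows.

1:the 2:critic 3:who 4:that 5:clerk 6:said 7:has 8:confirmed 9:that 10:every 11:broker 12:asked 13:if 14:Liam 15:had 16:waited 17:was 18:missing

The displaced element is "the critic" (word 2).
It is linked across 1 clause boundary (Ø).
It functions as the subject of "confirmed", so the gap sits immediately after word 6 ("said").
Base order: That clerk said the critic has confirmed that every broker asked if Liam had waited.

6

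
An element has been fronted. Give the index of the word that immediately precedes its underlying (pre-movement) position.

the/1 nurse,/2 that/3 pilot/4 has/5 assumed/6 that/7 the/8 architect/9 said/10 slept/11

10

The displaced element is "the nurse" (word 2).
It is linked across 2 clause boundaries (that → Ø).
It functions as the subject of "slept", so the gap sits immediately after word 10 ("said").
Base order: That pilot has assumed that the architect said the nurse slept.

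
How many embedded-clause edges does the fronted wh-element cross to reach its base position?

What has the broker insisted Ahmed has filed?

1

"what" is extracted from the object of "filed".
Boundaries crossed, outermost first: [Ø] — 1 in total.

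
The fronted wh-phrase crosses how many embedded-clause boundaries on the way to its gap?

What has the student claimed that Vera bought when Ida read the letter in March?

"what" is extracted from the object of "bought".
Boundaries crossed, outermost first: [that] — 1 in total.

1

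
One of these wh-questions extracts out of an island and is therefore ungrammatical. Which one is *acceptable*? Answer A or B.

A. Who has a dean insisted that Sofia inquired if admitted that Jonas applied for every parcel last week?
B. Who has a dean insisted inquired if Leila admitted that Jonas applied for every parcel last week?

In A, the wh-phrase is extracted from inside a wh-island (introduced by "if"), which blocks movement.
In B, the extraction path crosses only that-complement boundaries, which are transparent.
So B is grammatical.

B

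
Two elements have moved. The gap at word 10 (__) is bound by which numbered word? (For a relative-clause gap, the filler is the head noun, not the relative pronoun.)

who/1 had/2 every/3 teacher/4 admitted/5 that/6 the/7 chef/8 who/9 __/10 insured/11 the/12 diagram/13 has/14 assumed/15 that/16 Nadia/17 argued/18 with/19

The marked gap is inside the relative clause, the subject of "insured".
Its filler is the head noun "chef" (via "who"), at word 8.
(The other dependency links word 1 to a gap after word 19.)

8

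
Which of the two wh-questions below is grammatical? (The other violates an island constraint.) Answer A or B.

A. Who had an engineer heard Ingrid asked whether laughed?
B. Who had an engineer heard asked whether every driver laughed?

B

In A, the wh-phrase is extracted from inside a wh-island (introduced by "whether"), which blocks movement.
In B, the extraction path crosses only that-complement boundaries, which are transparent.
So B is grammatical.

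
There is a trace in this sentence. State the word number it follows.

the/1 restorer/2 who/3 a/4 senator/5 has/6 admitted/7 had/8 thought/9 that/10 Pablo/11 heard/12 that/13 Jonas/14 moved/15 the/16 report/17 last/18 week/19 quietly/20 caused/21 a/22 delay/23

7

The displaced element is "the restorer" (word 2).
It is linked across 1 clause boundary (Ø).
It functions as the subject of "thought", so the gap sits immediately after word 7 ("admitted").
Base order: A senator has admitted that the restorer had thought that Pablo heard that Jonas moved the report last week quietly.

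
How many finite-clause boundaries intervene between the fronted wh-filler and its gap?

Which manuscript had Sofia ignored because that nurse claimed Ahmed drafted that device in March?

0

"which manuscript" originates inside the matrix clause — no clause boundary is crossed.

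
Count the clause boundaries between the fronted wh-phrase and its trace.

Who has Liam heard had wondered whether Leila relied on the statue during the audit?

1

"who" is extracted from the subject of "wondered".
Boundaries crossed, outermost first: [Ø] — 1 in total.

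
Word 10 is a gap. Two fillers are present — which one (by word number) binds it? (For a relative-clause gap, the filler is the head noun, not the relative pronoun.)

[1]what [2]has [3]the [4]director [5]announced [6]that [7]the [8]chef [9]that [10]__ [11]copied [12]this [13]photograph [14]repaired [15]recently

8

The marked gap is inside the relative clause, the subject of "copied".
Its filler is the head noun "chef" (via "that"), at word 8.
(The other dependency links word 1 to a gap after word 14.)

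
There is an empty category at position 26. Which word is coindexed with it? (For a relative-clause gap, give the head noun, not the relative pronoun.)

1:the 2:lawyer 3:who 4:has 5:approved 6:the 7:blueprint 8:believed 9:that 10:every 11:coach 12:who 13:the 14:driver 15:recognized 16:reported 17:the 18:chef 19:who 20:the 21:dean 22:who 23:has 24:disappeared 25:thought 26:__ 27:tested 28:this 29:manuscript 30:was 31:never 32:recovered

18

The gap at 26 is the subject of "tested", inside a relative clause.
The relative pronoun is "who" (word 19); it is bound by the head noun immediately before it.
Its filler is the head noun "chef", at word 18.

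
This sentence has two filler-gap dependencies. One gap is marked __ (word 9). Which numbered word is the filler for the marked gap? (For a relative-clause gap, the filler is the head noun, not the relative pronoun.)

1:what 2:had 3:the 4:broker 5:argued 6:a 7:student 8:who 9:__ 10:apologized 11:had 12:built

The marked gap is inside the relative clause, the subject of "apologized".
Its filler is the head noun "student" (via "who"), at word 7.
(The other dependency links word 1 to a gap after word 12.)

7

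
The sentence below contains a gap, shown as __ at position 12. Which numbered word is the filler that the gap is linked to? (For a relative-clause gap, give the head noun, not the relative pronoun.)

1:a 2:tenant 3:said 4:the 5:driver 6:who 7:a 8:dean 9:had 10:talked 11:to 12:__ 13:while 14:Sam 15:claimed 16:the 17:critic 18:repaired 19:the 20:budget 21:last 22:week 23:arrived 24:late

5

The gap at 12 is the prepositional object of "talked", inside a relative clause.
The relative pronoun is "who" (word 6); it is bound by the head noun immediately before it.
Its filler is the head noun "driver", at word 5.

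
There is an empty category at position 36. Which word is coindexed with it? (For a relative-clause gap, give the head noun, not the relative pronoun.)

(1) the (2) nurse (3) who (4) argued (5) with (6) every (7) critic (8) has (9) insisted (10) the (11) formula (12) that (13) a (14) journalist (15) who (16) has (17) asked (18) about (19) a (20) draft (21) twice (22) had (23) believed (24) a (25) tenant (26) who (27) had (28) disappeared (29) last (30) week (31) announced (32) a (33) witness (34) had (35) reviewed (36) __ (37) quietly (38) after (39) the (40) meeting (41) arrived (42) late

11

The gap at 36 is the object of "reviewed", inside a relative clause.
The relative pronoun is "that" (word 12); it is bound by the head noun immediately before it.
Its filler is the head noun "formula", at word 11.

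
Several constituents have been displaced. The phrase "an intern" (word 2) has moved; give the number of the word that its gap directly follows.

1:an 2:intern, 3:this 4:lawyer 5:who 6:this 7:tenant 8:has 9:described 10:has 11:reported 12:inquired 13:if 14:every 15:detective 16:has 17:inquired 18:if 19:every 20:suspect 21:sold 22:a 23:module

The displaced element is "an intern" (word 2).
It is linked across 1 clause boundary (Ø).
It functions as the subject of "inquired", so the gap sits immediately after word 11 ("reported").
Base order: This lawyer who this tenant has described has reported that an intern inquired if every detective has inquired if every suspect sold a module.

11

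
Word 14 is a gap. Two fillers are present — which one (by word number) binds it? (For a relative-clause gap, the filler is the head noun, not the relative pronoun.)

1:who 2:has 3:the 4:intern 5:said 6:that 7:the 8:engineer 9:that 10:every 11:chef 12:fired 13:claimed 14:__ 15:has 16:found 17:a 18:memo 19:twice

The marked gap is the subject of "found".
Its filler is the fronted wh-phrase "who", at word 1.
(The other dependency links word 8 to a gap after word 12.)

1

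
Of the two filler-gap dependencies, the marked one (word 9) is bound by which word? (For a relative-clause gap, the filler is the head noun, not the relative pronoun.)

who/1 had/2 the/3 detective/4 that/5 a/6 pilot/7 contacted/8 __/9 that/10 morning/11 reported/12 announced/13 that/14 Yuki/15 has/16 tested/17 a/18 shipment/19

The marked gap is inside the relative clause, the direct object of "contacted".
Its filler is the head noun "detective" (via "that"), at word 4.
(The other dependency links word 1 to a gap after word 12.)

4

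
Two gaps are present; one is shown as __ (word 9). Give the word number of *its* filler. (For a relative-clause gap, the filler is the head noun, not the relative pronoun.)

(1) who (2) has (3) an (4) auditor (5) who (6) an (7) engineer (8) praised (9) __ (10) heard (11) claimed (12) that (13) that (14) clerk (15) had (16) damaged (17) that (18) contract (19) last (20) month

The marked gap is inside the relative clause, the direct object of "praised".
Its filler is the head noun "auditor" (via "who"), at word 4.
(The other dependency links word 1 to a gap after word 10.)

4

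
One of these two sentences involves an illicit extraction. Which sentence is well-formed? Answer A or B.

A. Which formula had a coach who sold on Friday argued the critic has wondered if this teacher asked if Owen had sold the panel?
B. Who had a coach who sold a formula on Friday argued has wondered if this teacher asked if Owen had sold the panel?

B

In A, the wh-phrase is extracted from inside a complex-NP island (relative clause) (introduced by "who"), which blocks movement.
In B, the extraction path crosses only that-complement boundaries, which are transparent.
So B is grammatical.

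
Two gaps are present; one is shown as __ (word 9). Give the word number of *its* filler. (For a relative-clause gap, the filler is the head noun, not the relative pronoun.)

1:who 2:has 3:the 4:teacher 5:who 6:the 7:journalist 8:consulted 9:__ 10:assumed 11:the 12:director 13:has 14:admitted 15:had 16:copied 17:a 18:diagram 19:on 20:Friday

4

The marked gap is inside the relative clause, the direct object of "consulted".
Its filler is the head noun "teacher" (via "who"), at word 4.
(The other dependency links word 1 to a gap after word 14.)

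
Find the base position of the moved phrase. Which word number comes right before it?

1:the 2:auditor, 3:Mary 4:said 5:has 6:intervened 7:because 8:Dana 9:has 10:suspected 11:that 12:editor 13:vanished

The displaced element is "the auditor" (word 2).
It is linked across 1 clause boundary (Ø).
It functions as the subject of "intervened", so the gap sits immediately after word 4 ("said").
Base order: Mary said that the auditor has intervened because Dana has suspected that editor vanished.

4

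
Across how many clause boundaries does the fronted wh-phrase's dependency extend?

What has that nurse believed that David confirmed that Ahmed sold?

"what" is extracted from the object of "sold".
Boundaries crossed, outermost first: [that], [that] — 2 in total.

2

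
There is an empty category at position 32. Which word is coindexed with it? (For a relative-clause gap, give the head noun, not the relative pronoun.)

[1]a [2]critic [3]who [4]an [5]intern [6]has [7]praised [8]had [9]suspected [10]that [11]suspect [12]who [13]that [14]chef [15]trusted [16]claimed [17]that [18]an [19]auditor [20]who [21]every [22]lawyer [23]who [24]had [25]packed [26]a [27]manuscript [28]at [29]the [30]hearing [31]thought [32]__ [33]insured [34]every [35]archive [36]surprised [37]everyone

19

The gap at 32 is the subject of "insured", inside a relative clause.
The relative pronoun is "who" (word 20); it is bound by the head noun immediately before it.
Its filler is the head noun "auditor", at word 19.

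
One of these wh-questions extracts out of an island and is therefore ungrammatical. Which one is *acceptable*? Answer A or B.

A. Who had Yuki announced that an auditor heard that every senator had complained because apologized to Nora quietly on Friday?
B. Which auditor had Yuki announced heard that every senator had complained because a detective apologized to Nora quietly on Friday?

In A, the wh-phrase is extracted from inside an adjunct island (introduced by "because"), which blocks movement.
In B, the extraction path crosses only that-complement boundaries, which are transparent.
So B is grammatical.

B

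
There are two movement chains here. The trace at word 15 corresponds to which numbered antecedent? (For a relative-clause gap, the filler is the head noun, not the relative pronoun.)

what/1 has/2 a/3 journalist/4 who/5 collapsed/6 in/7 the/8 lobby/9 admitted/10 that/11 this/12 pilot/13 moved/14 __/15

1

The marked gap is the direct object of "moved".
Its filler is the fronted wh-phrase "what", at word 1.
(The other dependency links word 4 to a gap after word 5.)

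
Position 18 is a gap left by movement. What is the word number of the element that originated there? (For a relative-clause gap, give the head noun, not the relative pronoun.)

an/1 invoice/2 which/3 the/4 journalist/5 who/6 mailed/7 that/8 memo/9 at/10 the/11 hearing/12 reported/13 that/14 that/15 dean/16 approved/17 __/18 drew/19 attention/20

2

The gap at 18 is the object of "approved", inside a relative clause.
The relative pronoun is "which" (word 3); it is bound by the head noun immediately before it.
Its filler is the head noun "invoice", at word 2.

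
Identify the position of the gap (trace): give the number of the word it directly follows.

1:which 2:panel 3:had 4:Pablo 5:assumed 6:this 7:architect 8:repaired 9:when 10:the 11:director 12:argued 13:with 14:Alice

The displaced element is "which panel" (word 2).
It is linked across 1 clause boundary (Ø).
It functions as the direct object of "repaired", so the gap sits immediately after word 8 ("repaired").
Base order: Pablo had assumed this architect repaired which panel when the director argued with Alice.

8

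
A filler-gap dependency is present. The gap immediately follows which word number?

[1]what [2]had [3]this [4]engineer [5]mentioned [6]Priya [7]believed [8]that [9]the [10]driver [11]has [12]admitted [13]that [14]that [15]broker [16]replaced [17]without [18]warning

16

The displaced element is "what" (word 1).
It is linked across 3 clause boundaries (Ø → that → that).
It functions as the direct object of "replaced", so the gap sits immediately after word 16 ("replaced").
Base order: This engineer had mentioned Priya believed that the driver has admitted that that broker replaced what without warning.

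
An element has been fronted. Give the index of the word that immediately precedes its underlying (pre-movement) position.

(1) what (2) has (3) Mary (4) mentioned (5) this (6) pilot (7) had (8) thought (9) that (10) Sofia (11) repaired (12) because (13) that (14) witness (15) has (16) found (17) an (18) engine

The displaced element is "what" (word 1).
It is linked across 2 clause boundaries (Ø → that).
It functions as the direct object of "repaired", so the gap sits immediately after word 11 ("repaired").
Base order: Mary has mentioned this pilot had thought that Sofia repaired what because that witness has found an engine.

11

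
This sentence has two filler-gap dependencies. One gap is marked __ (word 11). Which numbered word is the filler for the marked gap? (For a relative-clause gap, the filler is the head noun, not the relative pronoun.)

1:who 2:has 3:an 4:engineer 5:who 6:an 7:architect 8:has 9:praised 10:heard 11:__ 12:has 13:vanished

The marked gap is the subject of "vanished".
Its filler is the fronted wh-phrase "who", at word 1.
(The other dependency links word 4 to a gap after word 9.)

1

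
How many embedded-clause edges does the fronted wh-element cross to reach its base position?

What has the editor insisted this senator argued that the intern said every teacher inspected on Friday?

3

"what" is extracted from the object of "inspected".
Boundaries crossed, outermost first: [Ø], [that], [Ø] — 3 in total.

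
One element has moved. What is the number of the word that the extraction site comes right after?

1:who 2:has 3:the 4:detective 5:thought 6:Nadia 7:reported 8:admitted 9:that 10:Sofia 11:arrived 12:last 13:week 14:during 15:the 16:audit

The displaced element is "who" (word 1).
It is linked across 2 clause boundaries (Ø → Ø).
It functions as the subject of "admitted", so the gap sits immediately after word 7 ("reported").
Base order: The detective has thought Nadia reported that who admitted that Sofia arrived last week during the audit.

7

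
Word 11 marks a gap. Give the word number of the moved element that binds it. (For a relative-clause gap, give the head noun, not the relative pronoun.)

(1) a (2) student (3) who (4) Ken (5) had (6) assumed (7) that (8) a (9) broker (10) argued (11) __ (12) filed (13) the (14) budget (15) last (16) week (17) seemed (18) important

The gap at 11 is the subject of "filed", inside a relative clause.
The relative pronoun is "who" (word 3); it is bound by the head noun immediately before it.
Its filler is the head noun "student", at word 2.

2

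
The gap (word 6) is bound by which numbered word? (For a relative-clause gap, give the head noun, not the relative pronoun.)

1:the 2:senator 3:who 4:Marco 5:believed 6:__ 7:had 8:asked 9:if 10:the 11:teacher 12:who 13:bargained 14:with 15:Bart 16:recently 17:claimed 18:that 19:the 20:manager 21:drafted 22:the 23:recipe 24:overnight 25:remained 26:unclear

2

The gap at 6 is the subject of "asked", inside a relative clause.
The relative pronoun is "who" (word 3); it is bound by the head noun immediately before it.
Its filler is the head noun "senator", at word 2.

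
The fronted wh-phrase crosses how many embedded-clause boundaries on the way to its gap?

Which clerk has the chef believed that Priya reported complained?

2

"which clerk" is extracted from the subject of "complained".
Boundaries crossed, outermost first: [that], [Ø] — 2 in total.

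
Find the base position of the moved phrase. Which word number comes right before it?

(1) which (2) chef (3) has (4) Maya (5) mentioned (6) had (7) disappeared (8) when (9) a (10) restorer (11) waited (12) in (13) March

The displaced element is "which chef" (word 2).
It is linked across 1 clause boundary (Ø).
It functions as the subject of "disappeared", so the gap sits immediately after word 5 ("mentioned").
Base order: Maya has mentioned that which chef had disappeared when a restorer waited in March.

5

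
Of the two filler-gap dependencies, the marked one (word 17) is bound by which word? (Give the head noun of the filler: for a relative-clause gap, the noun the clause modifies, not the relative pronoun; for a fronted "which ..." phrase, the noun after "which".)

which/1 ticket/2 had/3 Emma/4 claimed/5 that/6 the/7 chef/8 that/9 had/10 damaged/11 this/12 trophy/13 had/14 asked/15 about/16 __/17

2

The marked gap is the object of the preposition "about" of "asked".
Its filler is the fronted wh-phrase "which ticket", at word 2.
(The other dependency links word 8 to a gap after word 9.)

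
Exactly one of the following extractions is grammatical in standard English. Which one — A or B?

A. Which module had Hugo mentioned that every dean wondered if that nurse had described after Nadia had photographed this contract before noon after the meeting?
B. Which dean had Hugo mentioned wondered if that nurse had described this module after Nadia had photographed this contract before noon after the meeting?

B

In A, the wh-phrase is extracted from inside a wh-island (introduced by "if"), which blocks movement.
In B, the extraction path crosses only that-complement boundaries, which are transparent.
So B is grammatical.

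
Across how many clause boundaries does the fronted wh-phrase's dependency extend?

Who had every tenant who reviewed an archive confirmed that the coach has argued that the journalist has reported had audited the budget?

"who" is extracted from the subject of "audited".
Boundaries crossed, outermost first: [that], [that], [Ø] — 3 in total.

3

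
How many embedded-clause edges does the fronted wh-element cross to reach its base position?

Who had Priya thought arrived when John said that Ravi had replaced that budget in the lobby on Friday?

"who" is extracted from the subject of "arrived".
Boundaries crossed, outermost first: [Ø] — 1 in total.

1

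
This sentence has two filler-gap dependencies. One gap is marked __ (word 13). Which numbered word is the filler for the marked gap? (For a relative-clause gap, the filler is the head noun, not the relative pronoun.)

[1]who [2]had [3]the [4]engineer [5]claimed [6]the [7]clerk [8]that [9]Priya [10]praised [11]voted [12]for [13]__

The marked gap is the object of the preposition "for" of "voted".
Its filler is the fronted wh-phrase "who", at word 1.
(The other dependency links word 7 to a gap after word 10.)

1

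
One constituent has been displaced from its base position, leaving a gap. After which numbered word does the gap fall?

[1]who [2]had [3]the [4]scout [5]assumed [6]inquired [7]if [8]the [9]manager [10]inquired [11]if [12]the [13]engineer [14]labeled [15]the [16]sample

The displaced element is "who" (word 1).
It is linked across 1 clause boundary (Ø).
It functions as the subject of "inquired", so the gap sits immediately after word 5 ("assumed").
Base order: The scout had assumed who inquired if the manager inquired if the engineer labeled the sample.

5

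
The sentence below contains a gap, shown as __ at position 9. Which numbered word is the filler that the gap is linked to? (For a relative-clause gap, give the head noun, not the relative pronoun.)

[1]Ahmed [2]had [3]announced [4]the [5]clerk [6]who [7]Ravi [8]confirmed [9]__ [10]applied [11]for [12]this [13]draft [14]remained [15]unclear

The gap at 9 is the subject of "applied", inside a relative clause.
The relative pronoun is "who" (word 6); it is bound by the head noun immediately before it.
Its filler is the head noun "clerk", at word 5.

5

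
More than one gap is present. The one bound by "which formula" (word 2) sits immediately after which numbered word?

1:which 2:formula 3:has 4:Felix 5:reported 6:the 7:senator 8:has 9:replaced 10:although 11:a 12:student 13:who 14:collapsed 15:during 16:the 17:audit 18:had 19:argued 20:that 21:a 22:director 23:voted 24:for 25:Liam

9

The displaced element is "which formula" (word 2).
It is linked across 1 clause boundary (Ø).
It functions as the direct object of "replaced", so the gap sits immediately after word 9 ("replaced").
Base order: Felix has reported the senator has replaced which formula although a student who collapsed during the audit had argued that a director voted for Liam.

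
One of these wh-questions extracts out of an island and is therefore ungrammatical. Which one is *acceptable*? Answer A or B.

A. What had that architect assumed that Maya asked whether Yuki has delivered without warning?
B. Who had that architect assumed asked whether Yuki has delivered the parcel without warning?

In A, the wh-phrase is extracted from inside a wh-island (introduced by "whether"), which blocks movement.
In B, the extraction path crosses only that-complement boundaries, which are transparent.
So B is grammatical.

B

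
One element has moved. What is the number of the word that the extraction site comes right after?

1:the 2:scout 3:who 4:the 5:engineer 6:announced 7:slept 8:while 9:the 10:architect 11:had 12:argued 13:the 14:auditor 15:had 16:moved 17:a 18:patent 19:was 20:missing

6

The displaced element is "the scout" (word 2).
It is linked across 1 clause boundary (Ø).
It functions as the subject of "slept", so the gap sits immediately after word 6 ("announced").
Base order: The engineer announced that the scout slept while the architect had argued the auditor had moved a patent.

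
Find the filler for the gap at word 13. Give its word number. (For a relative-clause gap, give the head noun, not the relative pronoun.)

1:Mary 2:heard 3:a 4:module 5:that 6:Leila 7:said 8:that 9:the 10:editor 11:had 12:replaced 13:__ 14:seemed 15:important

The gap at 13 is the object of "replaced", inside a relative clause.
The relative pronoun is "that" (word 5); it is bound by the head noun immediately before it.
Its filler is the head noun "module", at word 4.

4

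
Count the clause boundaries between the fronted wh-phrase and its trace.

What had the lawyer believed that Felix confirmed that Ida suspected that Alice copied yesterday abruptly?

3

"what" is extracted from the object of "copied".
Boundaries crossed, outermost first: [that], [that], [that] — 3 in total.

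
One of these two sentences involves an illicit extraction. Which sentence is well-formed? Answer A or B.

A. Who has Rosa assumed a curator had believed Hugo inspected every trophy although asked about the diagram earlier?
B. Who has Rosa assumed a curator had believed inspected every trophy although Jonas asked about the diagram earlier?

B

In A, the wh-phrase is extracted from inside an adjunct island (introduced by "although"), which blocks movement.
In B, the extraction path crosses only that-complement boundaries, which are transparent.
So B is grammatical.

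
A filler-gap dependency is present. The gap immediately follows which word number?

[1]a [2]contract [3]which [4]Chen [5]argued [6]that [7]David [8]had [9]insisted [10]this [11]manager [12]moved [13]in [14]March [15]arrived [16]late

12

The displaced element is "a contract" (word 2).
It is linked across 2 clause boundaries (that → Ø).
It functions as the direct object of "moved", so the gap sits immediately after word 12 ("moved").
Base order: Chen argued that David had insisted this manager moved a contract in March.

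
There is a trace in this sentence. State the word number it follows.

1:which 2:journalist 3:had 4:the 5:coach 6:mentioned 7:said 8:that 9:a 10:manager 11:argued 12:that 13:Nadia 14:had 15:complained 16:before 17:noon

6

The displaced element is "which journalist" (word 2).
It is linked across 1 clause boundary (Ø).
It functions as the subject of "said", so the gap sits immediately after word 6 ("mentioned").
Base order: The coach had mentioned which journalist said that a manager argued that Nadia had complained before noon.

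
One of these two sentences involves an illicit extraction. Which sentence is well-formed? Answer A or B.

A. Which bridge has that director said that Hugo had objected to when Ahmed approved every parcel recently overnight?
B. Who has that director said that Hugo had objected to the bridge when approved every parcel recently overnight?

In B, the wh-phrase is extracted from inside an adjunct island (introduced by "when"), which blocks movement.
In A, the extraction path crosses only that-complement boundaries, which are transparent.
So A is grammatical.

A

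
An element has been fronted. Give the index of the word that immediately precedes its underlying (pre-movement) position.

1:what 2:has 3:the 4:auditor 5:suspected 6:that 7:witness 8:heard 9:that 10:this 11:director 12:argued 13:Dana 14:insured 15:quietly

The displaced element is "what" (word 1).
It is linked across 3 clause boundaries (Ø → that → Ø).
It functions as the direct object of "insured", so the gap sits immediately after word 14 ("insured").
Base order: The auditor has suspected that witness heard that this director argued Dana insured what quietly.

14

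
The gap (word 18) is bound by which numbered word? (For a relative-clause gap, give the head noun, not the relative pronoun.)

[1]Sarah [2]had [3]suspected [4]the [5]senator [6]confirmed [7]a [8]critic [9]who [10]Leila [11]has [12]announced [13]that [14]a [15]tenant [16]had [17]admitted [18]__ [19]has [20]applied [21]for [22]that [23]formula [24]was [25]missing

The gap at 18 is the subject of "applied", inside a relative clause.
The relative pronoun is "who" (word 9); it is bound by the head noun immediately before it.
Its filler is the head noun "critic", at word 8.

8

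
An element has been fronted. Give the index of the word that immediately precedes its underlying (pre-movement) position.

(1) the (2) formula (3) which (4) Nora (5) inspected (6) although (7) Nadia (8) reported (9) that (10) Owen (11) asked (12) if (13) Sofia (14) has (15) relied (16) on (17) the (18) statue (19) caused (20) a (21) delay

5

The displaced element is "the formula" (word 2).
It functions as the direct object of "inspected", so the gap sits immediately after word 5 ("inspected").
Base order: Nora inspected the formula although Nadia reported that Owen asked if Sofia has relied on the statue.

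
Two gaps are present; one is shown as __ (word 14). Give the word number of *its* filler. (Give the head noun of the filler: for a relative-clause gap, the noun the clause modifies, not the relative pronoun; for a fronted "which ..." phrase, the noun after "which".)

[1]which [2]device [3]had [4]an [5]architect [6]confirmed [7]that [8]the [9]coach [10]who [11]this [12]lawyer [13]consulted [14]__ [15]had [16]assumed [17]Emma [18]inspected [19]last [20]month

9

The marked gap is inside the relative clause, the direct object of "consulted".
Its filler is the head noun "coach" (via "who"), at word 9.
(The other dependency links word 2 to a gap after word 18.)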